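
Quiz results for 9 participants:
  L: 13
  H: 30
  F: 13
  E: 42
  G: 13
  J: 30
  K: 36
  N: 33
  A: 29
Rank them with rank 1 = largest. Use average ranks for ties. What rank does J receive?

4.5

Sorted (descending): 42, 36, 33, 30, 30, 29, 13, 13, 13
The 2 values of 30 occupy positions 4–5 → average rank (4+5)/2 = 4.5.
The 3 values of 13 occupy positions 7–9 → average rank 8.
J has value 30 → rank 4.5.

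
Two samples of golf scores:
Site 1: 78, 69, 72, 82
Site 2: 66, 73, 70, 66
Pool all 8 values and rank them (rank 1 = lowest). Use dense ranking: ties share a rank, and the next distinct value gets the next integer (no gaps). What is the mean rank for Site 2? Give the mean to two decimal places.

Sorted (ascending): 66, 66, 69, 70, 72, 73, 78, 82
The 2 values of 66 share dense rank 1.
Remaining distinct values take the next consecutive integers.
Site 2 values → pooled ranks: 66→1, 73→5, 70→3, 66→1
Mean rank = (1 + 5 + 3 + 1) / 4 = 2.50

2.50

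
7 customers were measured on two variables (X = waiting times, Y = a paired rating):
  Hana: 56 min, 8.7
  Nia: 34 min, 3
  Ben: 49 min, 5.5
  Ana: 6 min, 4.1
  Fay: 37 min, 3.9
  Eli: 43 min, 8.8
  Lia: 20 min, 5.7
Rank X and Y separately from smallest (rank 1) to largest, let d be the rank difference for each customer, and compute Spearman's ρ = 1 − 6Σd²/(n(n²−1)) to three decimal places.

0.464

Ranks of variable 1: 7, 3, 6, 1, 4, 5, 2
Ranks of variable 2: 6, 1, 4, 3, 2, 7, 5
d = r₁ − r₂: 1, 2, 2, -2, 2, -2, -3
d²: 1, 4, 4, 4, 4, 4, 9; Σd² = 30
ρ = 1 − 6·30/(7·48) = 1 − 180/336 = 0.464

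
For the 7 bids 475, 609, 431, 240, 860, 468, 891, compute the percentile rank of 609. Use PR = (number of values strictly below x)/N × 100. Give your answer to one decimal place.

N = 7.
Strictly below 609: 4. Equal to 609: 1.
PR = 4/7 × 100 = 57.1

57.1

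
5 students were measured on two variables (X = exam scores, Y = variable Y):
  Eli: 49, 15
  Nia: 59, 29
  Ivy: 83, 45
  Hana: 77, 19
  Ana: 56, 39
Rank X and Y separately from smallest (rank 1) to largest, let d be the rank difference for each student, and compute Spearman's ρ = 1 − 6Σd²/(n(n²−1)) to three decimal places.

0.600

Ranks of variable 1: 1, 3, 5, 4, 2
Ranks of variable 2: 1, 3, 5, 2, 4
d = r₁ − r₂: 0, 0, 0, 2, -2
d²: 0, 0, 0, 4, 4; Σd² = 8
ρ = 1 − 6·8/(5·24) = 1 − 48/120 = 0.600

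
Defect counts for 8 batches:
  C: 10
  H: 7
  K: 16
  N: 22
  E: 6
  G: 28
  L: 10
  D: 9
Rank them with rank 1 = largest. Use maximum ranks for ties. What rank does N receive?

Sorted (descending): 28, 22, 16, 10, 10, 9, 7, 6
The 2 values of 10 occupy positions 4–5 → each gets rank 5.
N has value 22 → rank 2.

2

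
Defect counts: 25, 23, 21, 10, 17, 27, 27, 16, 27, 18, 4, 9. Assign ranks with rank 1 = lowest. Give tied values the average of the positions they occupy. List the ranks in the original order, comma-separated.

9, 8, 7, 3, 5, 11, 11, 4, 11, 6, 1, 2

Sorted (ascending): 4, 9, 10, 16, 17, 18, 21, 23, 25, 27, 27, 27
The 3 values of 27 occupy positions 10–12 → average rank 11.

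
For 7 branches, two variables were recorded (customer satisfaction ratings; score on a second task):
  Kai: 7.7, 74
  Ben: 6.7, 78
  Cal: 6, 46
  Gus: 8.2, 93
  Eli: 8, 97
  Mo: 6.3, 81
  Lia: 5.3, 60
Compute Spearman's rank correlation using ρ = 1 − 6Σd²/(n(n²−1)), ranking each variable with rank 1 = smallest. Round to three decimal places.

Ranks of variable 1: 5, 4, 2, 7, 6, 3, 1
Ranks of variable 2: 3, 4, 1, 6, 7, 5, 2
d = r₁ − r₂: 2, 0, 1, 1, -1, -2, -1
d²: 4, 0, 1, 1, 1, 4, 1; Σd² = 12
ρ = 1 − 6·12/(7·48) = 1 − 72/336 = 0.786

0.786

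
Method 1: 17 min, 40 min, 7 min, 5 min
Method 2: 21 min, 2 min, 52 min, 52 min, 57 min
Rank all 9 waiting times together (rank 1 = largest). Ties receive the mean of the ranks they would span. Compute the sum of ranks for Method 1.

Sorted (descending): 57, 52, 52, 40, 21, 17, 7, 5, 2
The 2 values of 52 occupy positions 2–3 → average rank (2+3)/2 = 2.5.
Method 1 values → pooled ranks: 17→6, 40→4, 7→7, 5→8
Rank sum = 6 + 4 + 7 + 8 = 25

25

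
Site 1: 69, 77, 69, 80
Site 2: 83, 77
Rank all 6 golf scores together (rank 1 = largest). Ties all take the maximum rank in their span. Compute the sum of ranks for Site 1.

18

Sorted (descending): 83, 80, 77, 77, 69, 69
The 2 values of 77 occupy positions 3–4 → each gets rank 4.
The 2 values of 69 occupy positions 5–6 → each gets rank 6.
Site 1 values → pooled ranks: 69→6, 77→4, 69→6, 80→2
Rank sum = 6 + 4 + 6 + 2 = 18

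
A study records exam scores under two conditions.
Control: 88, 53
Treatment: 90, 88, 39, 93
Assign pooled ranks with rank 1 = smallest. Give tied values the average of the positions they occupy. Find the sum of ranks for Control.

Sorted (ascending): 39, 53, 88, 88, 90, 93
The 2 values of 88 occupy positions 3–4 → average rank (3+4)/2 = 3.5.
Control values → pooled ranks: 88→3.5, 53→2
Rank sum = 3.5 + 2 = 5.5

5.5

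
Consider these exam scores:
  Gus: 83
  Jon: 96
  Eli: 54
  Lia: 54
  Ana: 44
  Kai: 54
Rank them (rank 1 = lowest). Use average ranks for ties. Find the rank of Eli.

Sorted (ascending): 44, 54, 54, 54, 83, 96
The 3 values of 54 occupy positions 2–4 → average rank 3.
Eli has value 54 → rank 3.

3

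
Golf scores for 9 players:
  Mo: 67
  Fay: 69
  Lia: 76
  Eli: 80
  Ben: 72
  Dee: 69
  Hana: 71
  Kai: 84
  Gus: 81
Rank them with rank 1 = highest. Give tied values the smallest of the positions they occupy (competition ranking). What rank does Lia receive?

4

Sorted (descending): 84, 81, 80, 76, 72, 71, 69, 69, 67
The 2 values of 69 occupy positions 7–8 → each gets rank 7.
Lia has value 76 → rank 4.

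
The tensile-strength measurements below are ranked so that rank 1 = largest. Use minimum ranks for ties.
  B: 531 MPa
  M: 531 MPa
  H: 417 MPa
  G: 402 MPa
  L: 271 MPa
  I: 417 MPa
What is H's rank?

3

Sorted (descending): 531, 531, 417, 417, 402, 271
The 2 values of 531 occupy positions 1–2 → each gets rank 1.
The 2 values of 417 occupy positions 3–4 → each gets rank 3.
H has value 417 MPa → rank 3.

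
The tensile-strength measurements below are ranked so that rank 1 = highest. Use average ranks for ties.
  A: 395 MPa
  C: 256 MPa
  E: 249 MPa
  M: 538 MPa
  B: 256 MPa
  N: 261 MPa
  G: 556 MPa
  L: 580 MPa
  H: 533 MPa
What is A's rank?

Sorted (descending): 580, 556, 538, 533, 395, 261, 256, 256, 249
The 2 values of 256 occupy positions 7–8 → average rank (7+8)/2 = 7.5.
A has value 395 MPa → rank 5.

5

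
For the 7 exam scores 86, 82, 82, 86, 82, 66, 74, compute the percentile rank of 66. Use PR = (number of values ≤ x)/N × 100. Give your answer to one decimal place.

14.3

N = 7.
Strictly below 66: 0. Equal to 66: 1.
PR = 1/7 × 100 = 14.3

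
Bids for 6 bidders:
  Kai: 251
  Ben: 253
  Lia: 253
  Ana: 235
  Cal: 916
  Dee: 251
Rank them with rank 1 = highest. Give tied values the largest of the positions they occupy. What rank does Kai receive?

5

Sorted (descending): 916, 253, 253, 251, 251, 235
The 2 values of 253 occupy positions 2–3 → each gets rank 3.
The 2 values of 251 occupy positions 4–5 → each gets rank 5.
Kai has value 251 → rank 5.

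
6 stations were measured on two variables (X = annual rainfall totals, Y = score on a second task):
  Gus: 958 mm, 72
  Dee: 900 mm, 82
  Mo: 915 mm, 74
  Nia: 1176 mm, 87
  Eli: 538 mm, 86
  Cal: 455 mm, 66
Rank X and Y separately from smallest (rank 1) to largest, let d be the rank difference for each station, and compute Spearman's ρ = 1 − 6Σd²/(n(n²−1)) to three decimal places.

Ranks of variable 1: 5, 3, 4, 6, 2, 1
Ranks of variable 2: 2, 4, 3, 6, 5, 1
d = r₁ − r₂: 3, -1, 1, 0, -3, 0
d²: 9, 1, 1, 0, 9, 0; Σd² = 20
ρ = 1 − 6·20/(6·35) = 1 − 120/210 = 0.429

0.429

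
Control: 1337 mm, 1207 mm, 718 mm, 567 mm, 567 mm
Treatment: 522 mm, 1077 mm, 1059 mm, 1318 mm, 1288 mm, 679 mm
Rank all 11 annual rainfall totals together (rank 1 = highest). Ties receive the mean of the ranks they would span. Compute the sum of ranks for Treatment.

35

Sorted (descending): 1337, 1318, 1288, 1207, 1077, 1059, 718, 679, 567, 567, 522
The 2 values of 567 occupy positions 9–10 → average rank (9+10)/2 = 9.5.
Treatment values → pooled ranks: 522→11, 1077→5, 1059→6, 1318→2, 1288→3, 679→8
Rank sum = 11 + 5 + 6 + 2 + 3 + 8 = 35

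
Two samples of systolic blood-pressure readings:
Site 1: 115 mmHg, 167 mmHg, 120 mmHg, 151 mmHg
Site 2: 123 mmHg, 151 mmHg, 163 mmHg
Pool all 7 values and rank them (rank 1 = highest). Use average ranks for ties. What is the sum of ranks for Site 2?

Sorted (descending): 167, 163, 151, 151, 123, 120, 115
The 2 values of 151 occupy positions 3–4 → average rank (3+4)/2 = 3.5.
Site 2 values → pooled ranks: 123→5, 151→3.5, 163→2
Rank sum = 5 + 3.5 + 2 = 10.5

10.5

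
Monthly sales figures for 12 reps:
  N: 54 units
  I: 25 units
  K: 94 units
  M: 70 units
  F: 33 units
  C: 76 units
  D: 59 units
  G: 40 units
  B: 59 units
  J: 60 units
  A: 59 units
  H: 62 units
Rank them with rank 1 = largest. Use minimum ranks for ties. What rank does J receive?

Sorted (descending): 94, 76, 70, 62, 60, 59, 59, 59, 54, 40, 33, 25
The 3 values of 59 occupy positions 6–8 → each gets rank 6.
J has value 60 units → rank 5.

5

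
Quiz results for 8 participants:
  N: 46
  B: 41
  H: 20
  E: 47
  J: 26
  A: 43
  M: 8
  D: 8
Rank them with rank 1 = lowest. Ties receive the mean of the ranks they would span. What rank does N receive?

7

Sorted (ascending): 8, 8, 20, 26, 41, 43, 46, 47
The 2 values of 8 occupy positions 1–2 → average rank (1+2)/2 = 1.5.
N has value 46 → rank 7.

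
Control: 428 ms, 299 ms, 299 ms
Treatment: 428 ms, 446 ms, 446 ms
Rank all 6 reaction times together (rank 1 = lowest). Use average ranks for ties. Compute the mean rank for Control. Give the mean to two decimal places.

2.17

Sorted (ascending): 299, 299, 428, 428, 446, 446
The 2 values of 299 occupy positions 1–2 → average rank (1+2)/2 = 1.5.
The 2 values of 428 occupy positions 3–4 → average rank (3+4)/2 = 3.5.
The 2 values of 446 occupy positions 5–6 → average rank (5+6)/2 = 5.5.
Control values → pooled ranks: 428→3.5, 299→1.5, 299→1.5
Mean rank = (3.5 + 1.5 + 1.5) / 3 = 2.17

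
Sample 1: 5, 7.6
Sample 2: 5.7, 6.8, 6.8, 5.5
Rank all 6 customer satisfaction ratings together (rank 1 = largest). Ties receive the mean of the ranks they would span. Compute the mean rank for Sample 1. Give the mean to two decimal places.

Sorted (descending): 7.6, 6.8, 6.8, 5.7, 5.5, 5
The 2 values of 6.8 occupy positions 2–3 → average rank (2+3)/2 = 2.5.
Sample 1 values → pooled ranks: 5→6, 7.6→1
Mean rank = (6 + 1) / 2 = 3.50

3.50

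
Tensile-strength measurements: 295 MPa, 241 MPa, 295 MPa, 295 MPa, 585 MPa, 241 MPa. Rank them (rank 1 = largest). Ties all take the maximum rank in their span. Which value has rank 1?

Sorted (descending): 585, 295, 295, 295, 241, 241
The 3 values of 295 occupy positions 2–4 → each gets rank 4.
The 2 values of 241 occupy positions 5–6 → each gets rank 6.
Rank 1 → value 585.

585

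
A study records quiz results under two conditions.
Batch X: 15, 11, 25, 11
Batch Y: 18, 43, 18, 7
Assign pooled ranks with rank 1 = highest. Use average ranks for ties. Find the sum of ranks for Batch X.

Sorted (descending): 43, 25, 18, 18, 15, 11, 11, 7
The 2 values of 18 occupy positions 3–4 → average rank (3+4)/2 = 3.5.
The 2 values of 11 occupy positions 6–7 → average rank (6+7)/2 = 6.5.
Batch X values → pooled ranks: 15→5, 11→6.5, 25→2, 11→6.5
Rank sum = 5 + 6.5 + 2 + 6.5 = 20

20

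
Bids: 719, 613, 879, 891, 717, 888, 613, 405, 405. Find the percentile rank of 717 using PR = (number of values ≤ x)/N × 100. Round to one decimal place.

N = 9.
Strictly below 717: 4. Equal to 717: 1.
PR = 5/9 × 100 = 55.6

55.6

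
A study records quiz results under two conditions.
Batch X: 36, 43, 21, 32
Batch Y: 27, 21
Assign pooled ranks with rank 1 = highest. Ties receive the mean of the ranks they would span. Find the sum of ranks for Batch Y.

Sorted (descending): 43, 36, 32, 27, 21, 21
The 2 values of 21 occupy positions 5–6 → average rank (5+6)/2 = 5.5.
Batch Y values → pooled ranks: 27→4, 21→5.5
Rank sum = 4 + 5.5 = 9.5

9.5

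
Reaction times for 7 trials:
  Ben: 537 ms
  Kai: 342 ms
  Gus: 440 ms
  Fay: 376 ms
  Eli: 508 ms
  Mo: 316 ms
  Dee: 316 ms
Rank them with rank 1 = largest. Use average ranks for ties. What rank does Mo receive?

6.5

Sorted (descending): 537, 508, 440, 376, 342, 316, 316
The 2 values of 316 occupy positions 6–7 → average rank (6+7)/2 = 6.5.
Mo has value 316 ms → rank 6.5.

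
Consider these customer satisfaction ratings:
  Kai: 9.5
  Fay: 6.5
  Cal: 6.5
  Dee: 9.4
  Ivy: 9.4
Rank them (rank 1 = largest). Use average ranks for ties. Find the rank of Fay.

4.5

Sorted (descending): 9.5, 9.4, 9.4, 6.5, 6.5
The 2 values of 9.4 occupy positions 2–3 → average rank (2+3)/2 = 2.5.
The 2 values of 6.5 occupy positions 4–5 → average rank (4+5)/2 = 4.5.
Fay has value 6.5 → rank 4.5.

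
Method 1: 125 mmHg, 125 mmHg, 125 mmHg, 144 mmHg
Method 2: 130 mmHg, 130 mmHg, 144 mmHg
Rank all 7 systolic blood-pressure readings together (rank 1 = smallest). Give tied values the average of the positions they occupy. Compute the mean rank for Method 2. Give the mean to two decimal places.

Sorted (ascending): 125, 125, 125, 130, 130, 144, 144
The 3 values of 125 occupy positions 1–3 → average rank 2.
The 2 values of 130 occupy positions 4–5 → average rank (4+5)/2 = 4.5.
The 2 values of 144 occupy positions 6–7 → average rank (6+7)/2 = 6.5.
Method 2 values → pooled ranks: 130→4.5, 130→4.5, 144→6.5
Mean rank = (4.5 + 4.5 + 6.5) / 3 = 5.17

5.17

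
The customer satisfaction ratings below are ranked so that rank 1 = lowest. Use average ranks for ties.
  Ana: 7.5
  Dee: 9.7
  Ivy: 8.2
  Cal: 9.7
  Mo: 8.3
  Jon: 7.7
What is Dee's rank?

5.5

Sorted (ascending): 7.5, 7.7, 8.2, 8.3, 9.7, 9.7
The 2 values of 9.7 occupy positions 5–6 → average rank (5+6)/2 = 5.5.
Dee has value 9.7 → rank 5.5.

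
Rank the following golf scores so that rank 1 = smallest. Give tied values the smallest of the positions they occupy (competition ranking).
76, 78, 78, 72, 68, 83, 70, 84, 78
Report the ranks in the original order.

Sorted (ascending): 68, 70, 72, 76, 78, 78, 78, 83, 84
The 3 values of 78 occupy positions 5–7 → each gets rank 5.

4, 5, 5, 3, 1, 8, 2, 9, 5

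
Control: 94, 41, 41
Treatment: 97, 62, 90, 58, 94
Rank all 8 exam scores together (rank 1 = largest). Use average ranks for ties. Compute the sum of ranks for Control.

17.5

Sorted (descending): 97, 94, 94, 90, 62, 58, 41, 41
The 2 values of 94 occupy positions 2–3 → average rank (2+3)/2 = 2.5.
The 2 values of 41 occupy positions 7–8 → average rank (7+8)/2 = 7.5.
Control values → pooled ranks: 94→2.5, 41→7.5, 41→7.5
Rank sum = 2.5 + 7.5 + 7.5 = 17.5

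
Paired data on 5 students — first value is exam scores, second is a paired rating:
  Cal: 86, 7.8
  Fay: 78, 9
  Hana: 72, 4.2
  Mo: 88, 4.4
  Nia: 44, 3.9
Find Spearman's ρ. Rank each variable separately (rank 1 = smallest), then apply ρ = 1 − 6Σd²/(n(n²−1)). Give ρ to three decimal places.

Ranks of variable 1: 4, 3, 2, 5, 1
Ranks of variable 2: 4, 5, 2, 3, 1
d = r₁ − r₂: 0, -2, 0, 2, 0
d²: 0, 4, 0, 4, 0; Σd² = 8
ρ = 1 − 6·8/(5·24) = 1 − 48/120 = 0.600

0.600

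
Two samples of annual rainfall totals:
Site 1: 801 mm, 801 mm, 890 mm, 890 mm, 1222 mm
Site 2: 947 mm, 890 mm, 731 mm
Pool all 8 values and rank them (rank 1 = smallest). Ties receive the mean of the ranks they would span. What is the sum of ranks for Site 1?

Sorted (ascending): 731, 801, 801, 890, 890, 890, 947, 1222
The 2 values of 801 occupy positions 2–3 → average rank (2+3)/2 = 2.5.
The 3 values of 890 occupy positions 4–6 → average rank 5.
Site 1 values → pooled ranks: 801→2.5, 801→2.5, 890→5, 890→5, 1222→8
Rank sum = 2.5 + 2.5 + 5 + 5 + 8 = 23

23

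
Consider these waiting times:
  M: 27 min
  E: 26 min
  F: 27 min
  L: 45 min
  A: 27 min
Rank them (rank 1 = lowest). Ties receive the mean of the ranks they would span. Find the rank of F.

Sorted (ascending): 26, 27, 27, 27, 45
The 3 values of 27 occupy positions 2–4 → average rank 3.
F has value 27 min → rank 3.

3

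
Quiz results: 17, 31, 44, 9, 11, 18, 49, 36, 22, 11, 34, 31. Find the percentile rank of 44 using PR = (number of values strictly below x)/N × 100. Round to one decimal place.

83.3

N = 12.
Strictly below 44: 10. Equal to 44: 1.
PR = 10/12 × 100 = 83.3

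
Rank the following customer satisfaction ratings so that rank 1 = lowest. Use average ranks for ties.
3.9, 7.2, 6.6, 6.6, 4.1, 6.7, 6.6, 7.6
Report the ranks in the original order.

1, 7, 4, 4, 2, 6, 4, 8

Sorted (ascending): 3.9, 4.1, 6.6, 6.6, 6.6, 6.7, 7.2, 7.6
The 3 values of 6.6 occupy positions 3–5 → average rank 4.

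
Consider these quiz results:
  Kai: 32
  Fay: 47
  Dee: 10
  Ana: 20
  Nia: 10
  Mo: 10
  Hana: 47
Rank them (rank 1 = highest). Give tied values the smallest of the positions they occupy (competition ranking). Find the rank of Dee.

Sorted (descending): 47, 47, 32, 20, 10, 10, 10
The 2 values of 47 occupy positions 1–2 → each gets rank 1.
The 3 values of 10 occupy positions 5–7 → each gets rank 5.
Dee has value 10 → rank 5.

5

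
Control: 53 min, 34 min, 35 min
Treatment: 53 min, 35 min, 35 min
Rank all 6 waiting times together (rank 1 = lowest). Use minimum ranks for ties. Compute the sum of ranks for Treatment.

Sorted (ascending): 34, 35, 35, 35, 53, 53
The 3 values of 35 occupy positions 2–4 → each gets rank 2.
The 2 values of 53 occupy positions 5–6 → each gets rank 5.
Treatment values → pooled ranks: 53→5, 35→2, 35→2
Rank sum = 5 + 2 + 2 = 9

9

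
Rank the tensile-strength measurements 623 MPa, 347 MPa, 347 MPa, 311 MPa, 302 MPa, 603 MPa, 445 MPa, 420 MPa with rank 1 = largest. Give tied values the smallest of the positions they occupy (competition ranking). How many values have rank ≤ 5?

6

Sorted (descending): 623, 603, 445, 420, 347, 347, 311, 302
The 2 values of 347 occupy positions 5–6 → each gets rank 5.
Ranks ≤ 5: {1, 2, 3, 4, 5, 5} → 6 values.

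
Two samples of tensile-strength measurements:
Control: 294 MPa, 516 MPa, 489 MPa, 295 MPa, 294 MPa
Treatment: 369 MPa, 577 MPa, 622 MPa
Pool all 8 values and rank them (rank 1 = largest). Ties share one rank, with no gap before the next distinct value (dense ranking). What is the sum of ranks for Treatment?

8

Sorted (descending): 622, 577, 516, 489, 369, 295, 294, 294
The 2 values of 294 share dense rank 7.
Remaining distinct values take the next consecutive integers.
Treatment values → pooled ranks: 369→5, 577→2, 622→1
Rank sum = 5 + 2 + 1 = 8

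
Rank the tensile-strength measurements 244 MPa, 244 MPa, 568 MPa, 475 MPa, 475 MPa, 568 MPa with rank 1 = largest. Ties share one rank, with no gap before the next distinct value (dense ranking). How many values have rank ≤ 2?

4

Sorted (descending): 568, 568, 475, 475, 244, 244
The 2 values of 568 share dense rank 1.
The 2 values of 475 share dense rank 2.
The 2 values of 244 share dense rank 3.
Ranks ≤ 2: {1, 1, 2, 2} → 4 values.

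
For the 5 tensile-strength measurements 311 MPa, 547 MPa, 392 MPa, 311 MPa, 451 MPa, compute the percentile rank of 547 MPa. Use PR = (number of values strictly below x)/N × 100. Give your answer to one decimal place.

80.0

N = 5.
Strictly below 547: 4. Equal to 547: 1.
PR = 4/5 × 100 = 80.0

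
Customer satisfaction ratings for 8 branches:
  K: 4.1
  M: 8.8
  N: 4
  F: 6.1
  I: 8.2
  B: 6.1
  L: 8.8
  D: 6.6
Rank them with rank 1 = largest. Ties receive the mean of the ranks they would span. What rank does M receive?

1.5

Sorted (descending): 8.8, 8.8, 8.2, 6.6, 6.1, 6.1, 4.1, 4
The 2 values of 8.8 occupy positions 1–2 → average rank (1+2)/2 = 1.5.
The 2 values of 6.1 occupy positions 5–6 → average rank (5+6)/2 = 5.5.
M has value 8.8 → rank 1.5.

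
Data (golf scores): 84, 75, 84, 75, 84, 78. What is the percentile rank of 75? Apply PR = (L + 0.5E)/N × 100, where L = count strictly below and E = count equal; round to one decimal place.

N = 6.
Strictly below 75: 0. Equal to 75: 2.
PR = (0 + 0.5·2)/6 × 100 = 16.7

16.7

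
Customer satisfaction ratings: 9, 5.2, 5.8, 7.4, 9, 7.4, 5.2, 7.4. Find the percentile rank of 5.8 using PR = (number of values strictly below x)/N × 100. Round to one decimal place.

25.0

N = 8.
Strictly below 5.8: 2. Equal to 5.8: 1.
PR = 2/8 × 100 = 25.0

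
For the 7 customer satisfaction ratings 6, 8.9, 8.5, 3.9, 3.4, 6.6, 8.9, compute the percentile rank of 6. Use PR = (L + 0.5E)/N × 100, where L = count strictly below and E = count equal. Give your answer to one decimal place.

35.7

N = 7.
Strictly below 6: 2. Equal to 6: 1.
PR = (2 + 0.5·1)/7 × 100 = 35.7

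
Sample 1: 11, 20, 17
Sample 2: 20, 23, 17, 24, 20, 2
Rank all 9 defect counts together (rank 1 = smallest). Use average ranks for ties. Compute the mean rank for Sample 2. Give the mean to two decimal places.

Sorted (ascending): 2, 11, 17, 17, 20, 20, 20, 23, 24
The 2 values of 17 occupy positions 3–4 → average rank (3+4)/2 = 3.5.
The 3 values of 20 occupy positions 5–7 → average rank 6.
Sample 2 values → pooled ranks: 20→6, 23→8, 17→3.5, 24→9, 20→6, 2→1
Mean rank = (6 + 8 + 3.5 + 9 + 6 + 1) / 6 = 5.58

5.58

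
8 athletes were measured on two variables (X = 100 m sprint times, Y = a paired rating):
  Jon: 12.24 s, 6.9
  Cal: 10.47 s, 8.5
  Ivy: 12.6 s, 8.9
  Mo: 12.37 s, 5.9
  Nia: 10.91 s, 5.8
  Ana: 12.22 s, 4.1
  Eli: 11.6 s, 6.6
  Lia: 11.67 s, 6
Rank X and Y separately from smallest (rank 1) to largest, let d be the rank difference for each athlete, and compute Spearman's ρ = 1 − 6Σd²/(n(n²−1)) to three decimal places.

0.143

Ranks of variable 1: 6, 1, 8, 7, 2, 5, 3, 4
Ranks of variable 2: 6, 7, 8, 3, 2, 1, 5, 4
d = r₁ − r₂: 0, -6, 0, 4, 0, 4, -2, 0
d²: 0, 36, 0, 16, 0, 16, 4, 0; Σd² = 72
ρ = 1 − 6·72/(8·63) = 1 − 432/504 = 0.143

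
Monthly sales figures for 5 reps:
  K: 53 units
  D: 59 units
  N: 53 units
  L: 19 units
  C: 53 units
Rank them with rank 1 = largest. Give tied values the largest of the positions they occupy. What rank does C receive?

Sorted (descending): 59, 53, 53, 53, 19
The 3 values of 53 occupy positions 2–4 → each gets rank 4.
C has value 53 units → rank 4.

4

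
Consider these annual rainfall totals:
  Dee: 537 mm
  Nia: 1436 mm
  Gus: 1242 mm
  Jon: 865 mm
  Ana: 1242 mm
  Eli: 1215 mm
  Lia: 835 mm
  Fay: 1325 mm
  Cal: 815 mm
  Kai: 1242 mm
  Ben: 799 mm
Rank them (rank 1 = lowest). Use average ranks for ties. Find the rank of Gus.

8

Sorted (ascending): 537, 799, 815, 835, 865, 1215, 1242, 1242, 1242, 1325, 1436
The 3 values of 1242 occupy positions 7–9 → average rank 8.
Gus has value 1242 mm → rank 8.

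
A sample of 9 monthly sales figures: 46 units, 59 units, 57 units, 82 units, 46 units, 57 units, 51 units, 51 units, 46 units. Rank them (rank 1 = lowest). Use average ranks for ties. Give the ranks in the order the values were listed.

Sorted (ascending): 46, 46, 46, 51, 51, 57, 57, 59, 82
The 3 values of 46 occupy positions 1–3 → average rank 2.
The 2 values of 51 occupy positions 4–5 → average rank (4+5)/2 = 4.5.
The 2 values of 57 occupy positions 6–7 → average rank (6+7)/2 = 6.5.

2, 8, 6.5, 9, 2, 6.5, 4.5, 4.5, 2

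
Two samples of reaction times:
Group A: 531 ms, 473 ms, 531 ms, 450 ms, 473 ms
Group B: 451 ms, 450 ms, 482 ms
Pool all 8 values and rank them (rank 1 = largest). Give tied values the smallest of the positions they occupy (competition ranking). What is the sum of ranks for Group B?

Sorted (descending): 531, 531, 482, 473, 473, 451, 450, 450
The 2 values of 531 occupy positions 1–2 → each gets rank 1.
The 2 values of 473 occupy positions 4–5 → each gets rank 4.
The 2 values of 450 occupy positions 7–8 → each gets rank 7.
Group B values → pooled ranks: 451→6, 450→7, 482→3
Rank sum = 6 + 7 + 3 = 16

16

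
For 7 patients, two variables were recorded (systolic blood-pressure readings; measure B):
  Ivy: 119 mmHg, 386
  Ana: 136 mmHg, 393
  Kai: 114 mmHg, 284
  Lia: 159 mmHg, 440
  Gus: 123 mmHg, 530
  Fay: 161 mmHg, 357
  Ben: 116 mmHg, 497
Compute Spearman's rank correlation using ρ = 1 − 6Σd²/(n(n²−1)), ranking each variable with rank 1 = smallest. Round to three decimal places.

Ranks of variable 1: 3, 5, 1, 6, 4, 7, 2
Ranks of variable 2: 3, 4, 1, 5, 7, 2, 6
d = r₁ − r₂: 0, 1, 0, 1, -3, 5, -4
d²: 0, 1, 0, 1, 9, 25, 16; Σd² = 52
ρ = 1 − 6·52/(7·48) = 1 − 312/336 = 0.071

0.071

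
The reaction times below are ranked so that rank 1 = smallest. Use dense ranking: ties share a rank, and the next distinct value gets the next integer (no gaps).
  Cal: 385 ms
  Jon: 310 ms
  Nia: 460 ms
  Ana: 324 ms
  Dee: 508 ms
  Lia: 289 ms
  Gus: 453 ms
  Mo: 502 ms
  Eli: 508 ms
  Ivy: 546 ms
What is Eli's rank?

Sorted (ascending): 289, 310, 324, 385, 453, 460, 502, 508, 508, 546
The 2 values of 508 share dense rank 8.
Remaining distinct values take the next consecutive integers.
Eli has value 508 ms → rank 8.

8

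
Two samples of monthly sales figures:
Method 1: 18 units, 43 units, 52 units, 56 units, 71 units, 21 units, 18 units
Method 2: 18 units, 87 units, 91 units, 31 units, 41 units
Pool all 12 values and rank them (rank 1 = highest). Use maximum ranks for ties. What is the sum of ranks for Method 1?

51

Sorted (descending): 91, 87, 71, 56, 52, 43, 41, 31, 21, 18, 18, 18
The 3 values of 18 occupy positions 10–12 → each gets rank 12.
Method 1 values → pooled ranks: 18→12, 43→6, 52→5, 56→4, 71→3, 21→9, 18→12
Rank sum = 12 + 6 + 5 + 4 + 3 + 9 + 12 = 51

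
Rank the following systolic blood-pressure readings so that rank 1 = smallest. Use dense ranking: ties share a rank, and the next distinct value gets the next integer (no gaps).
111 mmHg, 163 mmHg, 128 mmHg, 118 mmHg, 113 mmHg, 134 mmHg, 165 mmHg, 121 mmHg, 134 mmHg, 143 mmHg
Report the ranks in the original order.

Sorted (ascending): 111, 113, 118, 121, 128, 134, 134, 143, 163, 165
The 2 values of 134 share dense rank 6.
Remaining distinct values take the next consecutive integers.

1, 8, 5, 3, 2, 6, 9, 4, 6, 7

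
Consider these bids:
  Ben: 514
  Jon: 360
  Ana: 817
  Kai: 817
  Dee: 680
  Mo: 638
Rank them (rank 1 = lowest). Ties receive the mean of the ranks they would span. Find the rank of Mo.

3

Sorted (ascending): 360, 514, 638, 680, 817, 817
The 2 values of 817 occupy positions 5–6 → average rank (5+6)/2 = 5.5.
Mo has value 638 → rank 3.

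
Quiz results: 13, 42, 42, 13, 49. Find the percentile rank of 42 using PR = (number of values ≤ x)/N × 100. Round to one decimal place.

80.0

N = 5.
Strictly below 42: 2. Equal to 42: 2.
PR = 4/5 × 100 = 80.0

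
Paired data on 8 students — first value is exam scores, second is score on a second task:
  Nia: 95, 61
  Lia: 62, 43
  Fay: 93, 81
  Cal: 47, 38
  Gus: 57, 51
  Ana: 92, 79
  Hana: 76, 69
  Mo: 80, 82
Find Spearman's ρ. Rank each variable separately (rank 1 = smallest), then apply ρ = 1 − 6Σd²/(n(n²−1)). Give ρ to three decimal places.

0.667

Ranks of variable 1: 8, 3, 7, 1, 2, 6, 4, 5
Ranks of variable 2: 4, 2, 7, 1, 3, 6, 5, 8
d = r₁ − r₂: 4, 1, 0, 0, -1, 0, -1, -3
d²: 16, 1, 0, 0, 1, 0, 1, 9; Σd² = 28
ρ = 1 − 6·28/(8·63) = 1 − 168/504 = 0.667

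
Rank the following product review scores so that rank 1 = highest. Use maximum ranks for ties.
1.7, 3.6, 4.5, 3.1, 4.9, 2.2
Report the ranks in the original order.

6, 3, 2, 4, 1, 5

Sorted (descending): 4.9, 4.5, 3.6, 3.1, 2.2, 1.7
No ties — each value takes its position as its rank.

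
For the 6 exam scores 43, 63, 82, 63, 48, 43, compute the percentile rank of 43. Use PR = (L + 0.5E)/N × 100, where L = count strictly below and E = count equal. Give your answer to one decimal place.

N = 6.
Strictly below 43: 0. Equal to 43: 2.
PR = (0 + 0.5·2)/6 × 100 = 16.7

16.7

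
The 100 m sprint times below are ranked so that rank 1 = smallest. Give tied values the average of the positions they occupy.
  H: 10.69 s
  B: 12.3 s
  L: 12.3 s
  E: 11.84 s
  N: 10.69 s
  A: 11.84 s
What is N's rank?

Sorted (ascending): 10.69, 10.69, 11.84, 11.84, 12.3, 12.3
The 2 values of 10.69 occupy positions 1–2 → average rank (1+2)/2 = 1.5.
The 2 values of 11.84 occupy positions 3–4 → average rank (3+4)/2 = 3.5.
The 2 values of 12.3 occupy positions 5–6 → average rank (5+6)/2 = 5.5.
N has value 10.69 s → rank 1.5.

1.5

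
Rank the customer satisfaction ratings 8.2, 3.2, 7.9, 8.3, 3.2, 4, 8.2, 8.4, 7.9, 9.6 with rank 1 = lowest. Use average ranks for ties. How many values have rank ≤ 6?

5

Sorted (ascending): 3.2, 3.2, 4, 7.9, 7.9, 8.2, 8.2, 8.3, 8.4, 9.6
The 2 values of 3.2 occupy positions 1–2 → average rank (1+2)/2 = 1.5.
The 2 values of 7.9 occupy positions 4–5 → average rank (4+5)/2 = 4.5.
The 2 values of 8.2 occupy positions 6–7 → average rank (6+7)/2 = 6.5.
Ranks ≤ 6: {1.5, 1.5, 3, 4.5, 4.5} → 5 values.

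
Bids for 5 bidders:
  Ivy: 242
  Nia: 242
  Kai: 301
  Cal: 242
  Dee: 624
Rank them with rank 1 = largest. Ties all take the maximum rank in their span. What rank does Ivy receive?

Sorted (descending): 624, 301, 242, 242, 242
The 3 values of 242 occupy positions 3–5 → each gets rank 5.
Ivy has value 242 → rank 5.

5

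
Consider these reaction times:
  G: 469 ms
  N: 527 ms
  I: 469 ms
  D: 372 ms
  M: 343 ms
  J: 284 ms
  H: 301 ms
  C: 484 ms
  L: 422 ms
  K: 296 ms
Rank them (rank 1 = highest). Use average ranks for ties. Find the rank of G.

Sorted (descending): 527, 484, 469, 469, 422, 372, 343, 301, 296, 284
The 2 values of 469 occupy positions 3–4 → average rank (3+4)/2 = 3.5.
G has value 469 ms → rank 3.5.

3.5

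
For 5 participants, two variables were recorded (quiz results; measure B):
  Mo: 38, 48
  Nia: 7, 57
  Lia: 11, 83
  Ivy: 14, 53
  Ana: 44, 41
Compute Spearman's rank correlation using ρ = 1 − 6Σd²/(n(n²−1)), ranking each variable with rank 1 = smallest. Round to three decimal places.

Ranks of variable 1: 4, 1, 2, 3, 5
Ranks of variable 2: 2, 4, 5, 3, 1
d = r₁ − r₂: 2, -3, -3, 0, 4
d²: 4, 9, 9, 0, 16; Σd² = 38
ρ = 1 − 6·38/(5·24) = 1 − 228/120 = -0.900

-0.900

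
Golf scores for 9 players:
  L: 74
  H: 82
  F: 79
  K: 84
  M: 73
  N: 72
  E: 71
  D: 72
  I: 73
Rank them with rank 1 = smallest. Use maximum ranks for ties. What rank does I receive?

Sorted (ascending): 71, 72, 72, 73, 73, 74, 79, 82, 84
The 2 values of 72 occupy positions 2–3 → each gets rank 3.
The 2 values of 73 occupy positions 4–5 → each gets rank 5.
I has value 73 → rank 5.

5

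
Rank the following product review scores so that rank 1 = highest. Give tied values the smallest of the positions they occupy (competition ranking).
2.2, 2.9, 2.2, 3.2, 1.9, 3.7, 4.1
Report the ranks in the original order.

5, 4, 5, 3, 7, 2, 1

Sorted (descending): 4.1, 3.7, 3.2, 2.9, 2.2, 2.2, 1.9
The 2 values of 2.2 occupy positions 5–6 → each gets rank 5.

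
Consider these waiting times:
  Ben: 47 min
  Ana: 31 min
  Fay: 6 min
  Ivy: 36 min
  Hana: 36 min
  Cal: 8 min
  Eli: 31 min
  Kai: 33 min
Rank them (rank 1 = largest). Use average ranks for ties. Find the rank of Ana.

5.5

Sorted (descending): 47, 36, 36, 33, 31, 31, 8, 6
The 2 values of 36 occupy positions 2–3 → average rank (2+3)/2 = 2.5.
The 2 values of 31 occupy positions 5–6 → average rank (5+6)/2 = 5.5.
Ana has value 31 min → rank 5.5.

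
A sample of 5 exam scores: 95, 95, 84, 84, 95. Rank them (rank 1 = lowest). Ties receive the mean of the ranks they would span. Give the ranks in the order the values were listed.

Sorted (ascending): 84, 84, 95, 95, 95
The 2 values of 84 occupy positions 1–2 → average rank (1+2)/2 = 1.5.
The 3 values of 95 occupy positions 3–5 → average rank 4.

4, 4, 1.5, 1.5, 4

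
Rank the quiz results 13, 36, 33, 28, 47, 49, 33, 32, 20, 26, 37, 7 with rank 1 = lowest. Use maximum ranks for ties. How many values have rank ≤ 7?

6

Sorted (ascending): 7, 13, 20, 26, 28, 32, 33, 33, 36, 37, 47, 49
The 2 values of 33 occupy positions 7–8 → each gets rank 8.
Ranks ≤ 7: {1, 2, 3, 4, 5, 6} → 6 values.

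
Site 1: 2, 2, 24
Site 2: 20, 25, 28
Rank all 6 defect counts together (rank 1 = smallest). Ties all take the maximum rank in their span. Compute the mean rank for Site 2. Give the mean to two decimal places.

Sorted (ascending): 2, 2, 20, 24, 25, 28
The 2 values of 2 occupy positions 1–2 → each gets rank 2.
Site 2 values → pooled ranks: 20→3, 25→5, 28→6
Mean rank = (3 + 5 + 6) / 3 = 4.67

4.67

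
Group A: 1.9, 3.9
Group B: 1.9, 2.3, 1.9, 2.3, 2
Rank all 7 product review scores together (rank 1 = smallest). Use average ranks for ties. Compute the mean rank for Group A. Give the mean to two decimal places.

Sorted (ascending): 1.9, 1.9, 1.9, 2, 2.3, 2.3, 3.9
The 3 values of 1.9 occupy positions 1–3 → average rank 2.
The 2 values of 2.3 occupy positions 5–6 → average rank (5+6)/2 = 5.5.
Group A values → pooled ranks: 1.9→2, 3.9→7
Mean rank = (2 + 7) / 2 = 4.50

4.50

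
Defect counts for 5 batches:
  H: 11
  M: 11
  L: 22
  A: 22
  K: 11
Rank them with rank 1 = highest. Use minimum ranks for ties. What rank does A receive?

Sorted (descending): 22, 22, 11, 11, 11
The 2 values of 22 occupy positions 1–2 → each gets rank 1.
The 3 values of 11 occupy positions 3–5 → each gets rank 3.
A has value 22 → rank 1.

1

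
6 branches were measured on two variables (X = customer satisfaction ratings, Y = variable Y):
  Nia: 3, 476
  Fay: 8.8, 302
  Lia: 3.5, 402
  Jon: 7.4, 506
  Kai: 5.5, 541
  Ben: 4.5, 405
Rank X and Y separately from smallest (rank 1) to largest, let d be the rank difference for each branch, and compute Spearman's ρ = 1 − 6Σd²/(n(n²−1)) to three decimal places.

Ranks of variable 1: 1, 6, 2, 5, 4, 3
Ranks of variable 2: 4, 1, 2, 5, 6, 3
d = r₁ − r₂: -3, 5, 0, 0, -2, 0
d²: 9, 25, 0, 0, 4, 0; Σd² = 38
ρ = 1 − 6·38/(6·35) = 1 − 228/210 = -0.086

-0.086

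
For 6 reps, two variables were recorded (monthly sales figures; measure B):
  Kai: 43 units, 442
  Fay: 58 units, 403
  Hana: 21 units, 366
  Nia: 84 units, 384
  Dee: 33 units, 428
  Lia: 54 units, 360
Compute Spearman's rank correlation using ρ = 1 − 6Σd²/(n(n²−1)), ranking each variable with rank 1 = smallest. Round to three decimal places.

-0.086

Ranks of variable 1: 3, 5, 1, 6, 2, 4
Ranks of variable 2: 6, 4, 2, 3, 5, 1
d = r₁ − r₂: -3, 1, -1, 3, -3, 3
d²: 9, 1, 1, 9, 9, 9; Σd² = 38
ρ = 1 − 6·38/(6·35) = 1 − 228/210 = -0.086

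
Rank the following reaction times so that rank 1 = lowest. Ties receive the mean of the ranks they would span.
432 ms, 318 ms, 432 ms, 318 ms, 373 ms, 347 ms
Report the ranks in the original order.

Sorted (ascending): 318, 318, 347, 373, 432, 432
The 2 values of 318 occupy positions 1–2 → average rank (1+2)/2 = 1.5.
The 2 values of 432 occupy positions 5–6 → average rank (5+6)/2 = 5.5.

5.5, 1.5, 5.5, 1.5, 4, 3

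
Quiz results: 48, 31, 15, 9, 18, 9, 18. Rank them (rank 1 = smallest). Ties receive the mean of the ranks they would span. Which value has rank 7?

48

Sorted (ascending): 9, 9, 15, 18, 18, 31, 48
The 2 values of 9 occupy positions 1–2 → average rank (1+2)/2 = 1.5.
The 2 values of 18 occupy positions 4–5 → average rank (4+5)/2 = 4.5.
Rank 7 → value 48.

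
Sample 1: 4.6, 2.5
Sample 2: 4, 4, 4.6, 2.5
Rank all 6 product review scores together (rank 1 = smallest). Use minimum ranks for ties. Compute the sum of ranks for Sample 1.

Sorted (ascending): 2.5, 2.5, 4, 4, 4.6, 4.6
The 2 values of 2.5 occupy positions 1–2 → each gets rank 1.
The 2 values of 4 occupy positions 3–4 → each gets rank 3.
The 2 values of 4.6 occupy positions 5–6 → each gets rank 5.
Sample 1 values → pooled ranks: 4.6→5, 2.5→1
Rank sum = 5 + 1 = 6

6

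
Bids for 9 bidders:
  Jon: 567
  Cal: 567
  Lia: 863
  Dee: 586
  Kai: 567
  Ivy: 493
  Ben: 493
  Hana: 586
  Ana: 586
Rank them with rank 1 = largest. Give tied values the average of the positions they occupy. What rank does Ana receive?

3

Sorted (descending): 863, 586, 586, 586, 567, 567, 567, 493, 493
The 3 values of 586 occupy positions 2–4 → average rank 3.
The 3 values of 567 occupy positions 5–7 → average rank 6.
The 2 values of 493 occupy positions 8–9 → average rank (8+9)/2 = 8.5.
Ana has value 586 → rank 3.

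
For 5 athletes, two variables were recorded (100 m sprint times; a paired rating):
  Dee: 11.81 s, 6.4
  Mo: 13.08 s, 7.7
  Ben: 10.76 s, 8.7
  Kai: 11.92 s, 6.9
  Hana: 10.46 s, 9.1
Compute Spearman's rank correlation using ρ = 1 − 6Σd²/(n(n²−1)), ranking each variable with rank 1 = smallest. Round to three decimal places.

Ranks of variable 1: 3, 5, 2, 4, 1
Ranks of variable 2: 1, 3, 4, 2, 5
d = r₁ − r₂: 2, 2, -2, 2, -4
d²: 4, 4, 4, 4, 16; Σd² = 32
ρ = 1 − 6·32/(5·24) = 1 − 192/120 = -0.600

-0.600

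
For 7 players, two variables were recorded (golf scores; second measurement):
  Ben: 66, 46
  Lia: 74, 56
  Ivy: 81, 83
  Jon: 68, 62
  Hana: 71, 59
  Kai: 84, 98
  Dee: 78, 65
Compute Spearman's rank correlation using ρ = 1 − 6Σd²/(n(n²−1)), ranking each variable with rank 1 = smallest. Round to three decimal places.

Ranks of variable 1: 1, 4, 6, 2, 3, 7, 5
Ranks of variable 2: 1, 2, 6, 4, 3, 7, 5
d = r₁ − r₂: 0, 2, 0, -2, 0, 0, 0
d²: 0, 4, 0, 4, 0, 0, 0; Σd² = 8
ρ = 1 − 6·8/(7·48) = 1 − 48/336 = 0.857

0.857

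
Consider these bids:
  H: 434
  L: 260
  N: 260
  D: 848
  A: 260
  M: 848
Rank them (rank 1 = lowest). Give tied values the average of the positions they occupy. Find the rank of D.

Sorted (ascending): 260, 260, 260, 434, 848, 848
The 3 values of 260 occupy positions 1–3 → average rank 2.
The 2 values of 848 occupy positions 5–6 → average rank (5+6)/2 = 5.5.
D has value 848 → rank 5.5.

5.5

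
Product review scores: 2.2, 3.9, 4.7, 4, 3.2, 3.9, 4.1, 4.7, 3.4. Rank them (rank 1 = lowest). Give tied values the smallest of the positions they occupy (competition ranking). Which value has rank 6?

4

Sorted (ascending): 2.2, 3.2, 3.4, 3.9, 3.9, 4, 4.1, 4.7, 4.7
The 2 values of 3.9 occupy positions 4–5 → each gets rank 4.
The 2 values of 4.7 occupy positions 8–9 → each gets rank 8.
Rank 6 → value 4.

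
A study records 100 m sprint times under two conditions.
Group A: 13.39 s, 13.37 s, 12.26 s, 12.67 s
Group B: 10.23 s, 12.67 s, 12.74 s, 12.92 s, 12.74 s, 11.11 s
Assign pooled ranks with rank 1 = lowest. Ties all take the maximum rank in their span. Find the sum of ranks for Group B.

30

Sorted (ascending): 10.23, 11.11, 12.26, 12.67, 12.67, 12.74, 12.74, 12.92, 13.37, 13.39
The 2 values of 12.67 occupy positions 4–5 → each gets rank 5.
The 2 values of 12.74 occupy positions 6–7 → each gets rank 7.
Group B values → pooled ranks: 10.23→1, 12.67→5, 12.74→7, 12.92→8, 12.74→7, 11.11→2
Rank sum = 1 + 5 + 7 + 8 + 7 + 2 = 30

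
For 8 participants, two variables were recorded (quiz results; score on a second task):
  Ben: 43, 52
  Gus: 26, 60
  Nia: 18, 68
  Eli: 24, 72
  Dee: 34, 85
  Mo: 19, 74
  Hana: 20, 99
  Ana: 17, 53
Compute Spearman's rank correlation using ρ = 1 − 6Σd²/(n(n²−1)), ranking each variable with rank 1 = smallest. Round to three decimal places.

Ranks of variable 1: 8, 6, 2, 5, 7, 3, 4, 1
Ranks of variable 2: 1, 3, 4, 5, 7, 6, 8, 2
d = r₁ − r₂: 7, 3, -2, 0, 0, -3, -4, -1
d²: 49, 9, 4, 0, 0, 9, 16, 1; Σd² = 88
ρ = 1 − 6·88/(8·63) = 1 − 528/504 = -0.048

-0.048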